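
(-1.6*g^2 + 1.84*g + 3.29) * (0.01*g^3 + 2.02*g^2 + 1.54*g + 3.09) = -0.016*g^5 - 3.2136*g^4 + 1.2857*g^3 + 4.5354*g^2 + 10.7522*g + 10.1661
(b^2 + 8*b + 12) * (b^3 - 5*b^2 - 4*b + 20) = b^5 + 3*b^4 - 32*b^3 - 72*b^2 + 112*b + 240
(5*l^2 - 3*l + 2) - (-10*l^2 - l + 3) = 15*l^2 - 2*l - 1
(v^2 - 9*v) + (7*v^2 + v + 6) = 8*v^2 - 8*v + 6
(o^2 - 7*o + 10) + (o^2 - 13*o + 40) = 2*o^2 - 20*o + 50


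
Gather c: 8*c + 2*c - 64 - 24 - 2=10*c - 90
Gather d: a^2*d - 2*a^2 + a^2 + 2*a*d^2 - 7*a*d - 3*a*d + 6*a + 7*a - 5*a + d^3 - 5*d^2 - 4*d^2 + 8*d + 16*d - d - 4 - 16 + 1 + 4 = -a^2 + 8*a + d^3 + d^2*(2*a - 9) + d*(a^2 - 10*a + 23) - 15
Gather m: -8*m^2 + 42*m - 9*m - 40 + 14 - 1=-8*m^2 + 33*m - 27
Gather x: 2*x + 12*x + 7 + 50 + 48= 14*x + 105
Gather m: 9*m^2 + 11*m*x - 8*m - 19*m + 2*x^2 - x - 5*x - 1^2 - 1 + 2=9*m^2 + m*(11*x - 27) + 2*x^2 - 6*x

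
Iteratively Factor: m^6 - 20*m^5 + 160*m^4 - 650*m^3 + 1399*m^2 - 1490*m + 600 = (m - 1)*(m^5 - 19*m^4 + 141*m^3 - 509*m^2 + 890*m - 600) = (m - 5)*(m - 1)*(m^4 - 14*m^3 + 71*m^2 - 154*m + 120) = (m - 5)*(m - 4)*(m - 1)*(m^3 - 10*m^2 + 31*m - 30) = (m - 5)^2*(m - 4)*(m - 1)*(m^2 - 5*m + 6) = (m - 5)^2*(m - 4)*(m - 2)*(m - 1)*(m - 3)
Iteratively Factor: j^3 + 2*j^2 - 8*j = (j + 4)*(j^2 - 2*j) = (j - 2)*(j + 4)*(j)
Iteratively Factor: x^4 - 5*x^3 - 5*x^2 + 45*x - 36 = (x - 4)*(x^3 - x^2 - 9*x + 9) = (x - 4)*(x - 3)*(x^2 + 2*x - 3) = (x - 4)*(x - 3)*(x + 3)*(x - 1)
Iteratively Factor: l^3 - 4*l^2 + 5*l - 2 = (l - 1)*(l^2 - 3*l + 2) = (l - 2)*(l - 1)*(l - 1)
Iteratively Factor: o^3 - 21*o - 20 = (o + 1)*(o^2 - o - 20) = (o + 1)*(o + 4)*(o - 5)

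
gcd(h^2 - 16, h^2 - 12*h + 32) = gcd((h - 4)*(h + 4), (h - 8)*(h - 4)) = h - 4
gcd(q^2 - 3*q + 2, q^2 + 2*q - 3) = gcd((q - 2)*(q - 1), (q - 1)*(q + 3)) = q - 1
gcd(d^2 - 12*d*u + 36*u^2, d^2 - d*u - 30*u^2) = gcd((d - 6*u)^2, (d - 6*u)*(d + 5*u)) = -d + 6*u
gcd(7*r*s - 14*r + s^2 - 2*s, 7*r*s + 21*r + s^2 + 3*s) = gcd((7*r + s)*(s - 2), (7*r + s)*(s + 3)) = 7*r + s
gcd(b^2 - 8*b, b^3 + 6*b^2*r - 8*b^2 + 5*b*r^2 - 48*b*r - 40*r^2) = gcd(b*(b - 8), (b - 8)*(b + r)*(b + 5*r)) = b - 8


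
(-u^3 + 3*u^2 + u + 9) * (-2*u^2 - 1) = 2*u^5 - 6*u^4 - u^3 - 21*u^2 - u - 9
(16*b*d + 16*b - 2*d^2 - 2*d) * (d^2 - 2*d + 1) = 16*b*d^3 - 16*b*d^2 - 16*b*d + 16*b - 2*d^4 + 2*d^3 + 2*d^2 - 2*d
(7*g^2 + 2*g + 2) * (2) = 14*g^2 + 4*g + 4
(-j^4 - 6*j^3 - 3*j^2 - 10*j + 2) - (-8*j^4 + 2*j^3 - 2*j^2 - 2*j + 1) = 7*j^4 - 8*j^3 - j^2 - 8*j + 1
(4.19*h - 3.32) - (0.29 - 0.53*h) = 4.72*h - 3.61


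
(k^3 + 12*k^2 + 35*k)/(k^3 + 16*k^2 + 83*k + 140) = k/(k + 4)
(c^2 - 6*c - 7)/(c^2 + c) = (c - 7)/c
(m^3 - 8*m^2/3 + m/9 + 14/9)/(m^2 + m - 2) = (9*m^2 - 15*m - 14)/(9*(m + 2))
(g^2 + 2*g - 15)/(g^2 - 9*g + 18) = (g + 5)/(g - 6)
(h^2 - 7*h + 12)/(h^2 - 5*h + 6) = (h - 4)/(h - 2)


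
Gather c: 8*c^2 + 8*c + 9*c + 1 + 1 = 8*c^2 + 17*c + 2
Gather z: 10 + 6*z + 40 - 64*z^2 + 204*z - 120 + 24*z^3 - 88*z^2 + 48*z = 24*z^3 - 152*z^2 + 258*z - 70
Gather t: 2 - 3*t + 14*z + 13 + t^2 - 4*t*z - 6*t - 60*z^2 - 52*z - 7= t^2 + t*(-4*z - 9) - 60*z^2 - 38*z + 8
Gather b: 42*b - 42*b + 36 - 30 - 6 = 0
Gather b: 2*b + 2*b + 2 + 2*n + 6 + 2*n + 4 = 4*b + 4*n + 12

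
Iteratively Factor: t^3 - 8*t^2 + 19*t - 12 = (t - 4)*(t^2 - 4*t + 3) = (t - 4)*(t - 1)*(t - 3)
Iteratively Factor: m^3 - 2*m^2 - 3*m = (m + 1)*(m^2 - 3*m) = (m - 3)*(m + 1)*(m)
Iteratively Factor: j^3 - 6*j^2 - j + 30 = (j + 2)*(j^2 - 8*j + 15) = (j - 5)*(j + 2)*(j - 3)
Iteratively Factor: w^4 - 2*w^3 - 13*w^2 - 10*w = (w - 5)*(w^3 + 3*w^2 + 2*w) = w*(w - 5)*(w^2 + 3*w + 2) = w*(w - 5)*(w + 2)*(w + 1)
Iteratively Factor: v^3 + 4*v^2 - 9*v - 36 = (v + 3)*(v^2 + v - 12) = (v + 3)*(v + 4)*(v - 3)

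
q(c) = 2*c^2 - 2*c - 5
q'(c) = 4*c - 2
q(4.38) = 24.61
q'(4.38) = 15.52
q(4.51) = 26.66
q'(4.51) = 16.04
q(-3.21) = 22.03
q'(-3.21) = -14.84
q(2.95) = 6.50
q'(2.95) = 9.80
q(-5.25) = 60.62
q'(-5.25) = -23.00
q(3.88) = 17.35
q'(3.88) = 13.52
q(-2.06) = 7.61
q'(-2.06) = -10.24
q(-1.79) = 4.99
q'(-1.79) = -9.16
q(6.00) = 55.00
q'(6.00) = 22.00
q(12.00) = 259.00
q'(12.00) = 46.00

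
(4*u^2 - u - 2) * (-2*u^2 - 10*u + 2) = -8*u^4 - 38*u^3 + 22*u^2 + 18*u - 4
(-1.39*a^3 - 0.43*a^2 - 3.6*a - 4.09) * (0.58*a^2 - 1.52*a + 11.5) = -0.8062*a^5 + 1.8634*a^4 - 17.4194*a^3 - 1.8452*a^2 - 35.1832*a - 47.035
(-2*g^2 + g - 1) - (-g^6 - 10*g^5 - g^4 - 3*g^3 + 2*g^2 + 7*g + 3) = g^6 + 10*g^5 + g^4 + 3*g^3 - 4*g^2 - 6*g - 4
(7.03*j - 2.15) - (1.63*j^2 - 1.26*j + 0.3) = -1.63*j^2 + 8.29*j - 2.45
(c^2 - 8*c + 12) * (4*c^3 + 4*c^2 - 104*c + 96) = 4*c^5 - 28*c^4 - 88*c^3 + 976*c^2 - 2016*c + 1152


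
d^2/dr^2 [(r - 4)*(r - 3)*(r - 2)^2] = 12*r^2 - 66*r + 88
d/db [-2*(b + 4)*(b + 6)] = -4*b - 20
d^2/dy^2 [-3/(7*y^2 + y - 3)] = 6*(49*y^2 + 7*y - (14*y + 1)^2 - 21)/(7*y^2 + y - 3)^3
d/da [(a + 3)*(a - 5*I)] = 2*a + 3 - 5*I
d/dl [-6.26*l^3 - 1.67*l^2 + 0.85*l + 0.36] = -18.78*l^2 - 3.34*l + 0.85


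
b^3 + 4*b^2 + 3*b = b*(b + 1)*(b + 3)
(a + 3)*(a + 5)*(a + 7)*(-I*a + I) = -I*a^4 - 14*I*a^3 - 56*I*a^2 - 34*I*a + 105*I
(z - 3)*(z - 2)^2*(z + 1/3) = z^4 - 20*z^3/3 + 41*z^2/3 - 20*z/3 - 4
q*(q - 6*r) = q^2 - 6*q*r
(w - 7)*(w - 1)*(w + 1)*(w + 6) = w^4 - w^3 - 43*w^2 + w + 42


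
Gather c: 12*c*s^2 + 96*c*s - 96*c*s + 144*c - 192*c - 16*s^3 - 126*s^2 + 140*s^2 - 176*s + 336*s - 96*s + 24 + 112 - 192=c*(12*s^2 - 48) - 16*s^3 + 14*s^2 + 64*s - 56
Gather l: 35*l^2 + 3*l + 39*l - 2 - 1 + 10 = 35*l^2 + 42*l + 7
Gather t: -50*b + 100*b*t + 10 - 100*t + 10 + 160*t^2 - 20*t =-50*b + 160*t^2 + t*(100*b - 120) + 20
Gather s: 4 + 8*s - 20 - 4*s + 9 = 4*s - 7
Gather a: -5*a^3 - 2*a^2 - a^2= -5*a^3 - 3*a^2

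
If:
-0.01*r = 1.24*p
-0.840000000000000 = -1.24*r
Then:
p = -0.01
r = 0.68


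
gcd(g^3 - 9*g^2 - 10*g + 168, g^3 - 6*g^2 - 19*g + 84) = g^2 - 3*g - 28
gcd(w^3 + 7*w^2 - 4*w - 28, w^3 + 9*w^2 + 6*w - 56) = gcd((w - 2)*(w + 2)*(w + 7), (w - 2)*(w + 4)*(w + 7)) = w^2 + 5*w - 14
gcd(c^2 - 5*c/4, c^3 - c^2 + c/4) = c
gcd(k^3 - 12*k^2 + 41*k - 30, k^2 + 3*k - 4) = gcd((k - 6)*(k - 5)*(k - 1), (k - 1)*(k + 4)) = k - 1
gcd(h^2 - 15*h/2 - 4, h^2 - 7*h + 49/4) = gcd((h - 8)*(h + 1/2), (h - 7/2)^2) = 1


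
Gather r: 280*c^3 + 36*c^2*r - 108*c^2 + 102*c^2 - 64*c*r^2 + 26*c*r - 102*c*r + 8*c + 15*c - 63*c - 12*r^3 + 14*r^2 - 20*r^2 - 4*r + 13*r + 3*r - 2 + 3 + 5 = 280*c^3 - 6*c^2 - 40*c - 12*r^3 + r^2*(-64*c - 6) + r*(36*c^2 - 76*c + 12) + 6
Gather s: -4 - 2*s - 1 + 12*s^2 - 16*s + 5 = 12*s^2 - 18*s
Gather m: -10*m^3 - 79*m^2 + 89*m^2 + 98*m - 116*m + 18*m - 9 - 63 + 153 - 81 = -10*m^3 + 10*m^2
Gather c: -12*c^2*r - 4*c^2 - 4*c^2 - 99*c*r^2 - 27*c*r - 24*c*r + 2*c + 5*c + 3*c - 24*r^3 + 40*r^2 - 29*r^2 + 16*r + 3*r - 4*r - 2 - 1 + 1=c^2*(-12*r - 8) + c*(-99*r^2 - 51*r + 10) - 24*r^3 + 11*r^2 + 15*r - 2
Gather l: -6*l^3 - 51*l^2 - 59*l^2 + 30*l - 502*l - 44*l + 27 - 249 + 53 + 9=-6*l^3 - 110*l^2 - 516*l - 160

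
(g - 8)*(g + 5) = g^2 - 3*g - 40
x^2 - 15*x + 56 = (x - 8)*(x - 7)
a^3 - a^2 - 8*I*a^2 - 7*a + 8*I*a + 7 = (a - 1)*(a - 7*I)*(a - I)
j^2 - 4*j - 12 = (j - 6)*(j + 2)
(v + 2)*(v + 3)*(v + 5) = v^3 + 10*v^2 + 31*v + 30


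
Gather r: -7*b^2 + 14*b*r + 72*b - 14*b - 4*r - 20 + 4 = -7*b^2 + 58*b + r*(14*b - 4) - 16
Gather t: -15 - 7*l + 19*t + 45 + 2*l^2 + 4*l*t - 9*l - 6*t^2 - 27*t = 2*l^2 - 16*l - 6*t^2 + t*(4*l - 8) + 30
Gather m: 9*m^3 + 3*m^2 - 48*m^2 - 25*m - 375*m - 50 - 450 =9*m^3 - 45*m^2 - 400*m - 500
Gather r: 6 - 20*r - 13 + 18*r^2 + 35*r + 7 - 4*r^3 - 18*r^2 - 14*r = -4*r^3 + r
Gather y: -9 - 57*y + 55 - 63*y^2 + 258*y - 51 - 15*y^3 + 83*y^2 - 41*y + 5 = -15*y^3 + 20*y^2 + 160*y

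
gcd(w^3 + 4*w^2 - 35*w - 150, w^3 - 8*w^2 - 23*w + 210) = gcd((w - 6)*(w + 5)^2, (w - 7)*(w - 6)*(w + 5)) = w^2 - w - 30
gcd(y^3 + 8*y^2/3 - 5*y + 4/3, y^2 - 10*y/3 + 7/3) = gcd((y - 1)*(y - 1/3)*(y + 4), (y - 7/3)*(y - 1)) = y - 1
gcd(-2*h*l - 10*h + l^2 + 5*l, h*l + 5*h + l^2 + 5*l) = l + 5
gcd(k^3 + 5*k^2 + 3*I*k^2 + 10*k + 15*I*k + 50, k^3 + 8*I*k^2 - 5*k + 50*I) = k^2 + 3*I*k + 10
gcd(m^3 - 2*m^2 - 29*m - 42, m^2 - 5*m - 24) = m + 3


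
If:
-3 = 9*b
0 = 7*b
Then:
No Solution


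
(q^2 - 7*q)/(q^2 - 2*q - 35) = q/(q + 5)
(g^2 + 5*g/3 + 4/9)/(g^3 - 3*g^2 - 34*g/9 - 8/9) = (3*g + 4)/(3*g^2 - 10*g - 8)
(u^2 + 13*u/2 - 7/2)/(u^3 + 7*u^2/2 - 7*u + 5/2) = (u + 7)/(u^2 + 4*u - 5)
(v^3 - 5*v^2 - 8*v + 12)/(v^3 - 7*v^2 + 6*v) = (v + 2)/v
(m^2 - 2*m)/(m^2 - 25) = m*(m - 2)/(m^2 - 25)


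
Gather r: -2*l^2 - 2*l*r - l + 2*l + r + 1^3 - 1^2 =-2*l^2 + l + r*(1 - 2*l)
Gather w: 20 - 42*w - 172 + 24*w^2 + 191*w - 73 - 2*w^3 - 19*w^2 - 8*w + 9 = -2*w^3 + 5*w^2 + 141*w - 216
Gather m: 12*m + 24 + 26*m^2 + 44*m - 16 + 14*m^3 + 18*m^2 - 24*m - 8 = 14*m^3 + 44*m^2 + 32*m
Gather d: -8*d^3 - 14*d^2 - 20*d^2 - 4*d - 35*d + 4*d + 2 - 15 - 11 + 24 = -8*d^3 - 34*d^2 - 35*d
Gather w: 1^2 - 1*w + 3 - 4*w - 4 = -5*w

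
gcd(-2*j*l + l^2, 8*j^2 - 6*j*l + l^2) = 2*j - l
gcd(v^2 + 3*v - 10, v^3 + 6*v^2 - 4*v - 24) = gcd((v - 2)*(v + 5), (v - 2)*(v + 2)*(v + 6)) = v - 2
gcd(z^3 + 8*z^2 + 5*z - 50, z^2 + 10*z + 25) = z^2 + 10*z + 25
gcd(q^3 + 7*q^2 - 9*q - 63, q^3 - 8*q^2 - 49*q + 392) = q + 7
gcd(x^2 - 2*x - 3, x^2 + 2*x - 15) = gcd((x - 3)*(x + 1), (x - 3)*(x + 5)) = x - 3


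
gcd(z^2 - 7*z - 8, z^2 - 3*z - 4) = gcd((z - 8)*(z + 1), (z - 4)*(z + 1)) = z + 1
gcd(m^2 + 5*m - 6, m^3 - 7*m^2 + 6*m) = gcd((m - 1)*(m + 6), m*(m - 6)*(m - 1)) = m - 1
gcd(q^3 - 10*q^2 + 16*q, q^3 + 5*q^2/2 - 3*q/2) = q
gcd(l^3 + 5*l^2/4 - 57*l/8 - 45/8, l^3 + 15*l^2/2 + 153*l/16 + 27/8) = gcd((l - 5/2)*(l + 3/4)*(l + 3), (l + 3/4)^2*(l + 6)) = l + 3/4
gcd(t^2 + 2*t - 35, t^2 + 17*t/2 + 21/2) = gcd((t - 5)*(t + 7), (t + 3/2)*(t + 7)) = t + 7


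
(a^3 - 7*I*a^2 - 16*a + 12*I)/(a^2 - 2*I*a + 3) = (a^2 - 4*I*a - 4)/(a + I)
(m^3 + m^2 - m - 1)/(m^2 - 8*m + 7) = (m^2 + 2*m + 1)/(m - 7)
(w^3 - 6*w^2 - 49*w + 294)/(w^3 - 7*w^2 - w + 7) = (w^2 + w - 42)/(w^2 - 1)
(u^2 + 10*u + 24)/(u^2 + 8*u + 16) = (u + 6)/(u + 4)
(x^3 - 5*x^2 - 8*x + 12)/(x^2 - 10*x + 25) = (x^3 - 5*x^2 - 8*x + 12)/(x^2 - 10*x + 25)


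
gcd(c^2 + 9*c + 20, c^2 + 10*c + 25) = c + 5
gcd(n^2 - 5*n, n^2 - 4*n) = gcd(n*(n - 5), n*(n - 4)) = n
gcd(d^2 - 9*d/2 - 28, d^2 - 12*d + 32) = d - 8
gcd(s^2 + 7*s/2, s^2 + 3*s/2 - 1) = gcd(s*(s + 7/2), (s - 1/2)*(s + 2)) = 1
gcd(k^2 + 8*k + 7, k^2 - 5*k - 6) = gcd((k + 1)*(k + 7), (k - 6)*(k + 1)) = k + 1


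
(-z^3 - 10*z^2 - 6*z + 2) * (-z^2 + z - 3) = z^5 + 9*z^4 - z^3 + 22*z^2 + 20*z - 6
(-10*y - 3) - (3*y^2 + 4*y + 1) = -3*y^2 - 14*y - 4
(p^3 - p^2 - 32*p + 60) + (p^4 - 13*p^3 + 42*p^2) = p^4 - 12*p^3 + 41*p^2 - 32*p + 60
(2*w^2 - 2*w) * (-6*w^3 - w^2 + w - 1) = -12*w^5 + 10*w^4 + 4*w^3 - 4*w^2 + 2*w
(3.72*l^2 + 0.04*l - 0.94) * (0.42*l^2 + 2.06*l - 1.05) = 1.5624*l^4 + 7.68*l^3 - 4.2184*l^2 - 1.9784*l + 0.987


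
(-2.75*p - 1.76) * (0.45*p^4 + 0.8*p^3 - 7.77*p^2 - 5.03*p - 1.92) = -1.2375*p^5 - 2.992*p^4 + 19.9595*p^3 + 27.5077*p^2 + 14.1328*p + 3.3792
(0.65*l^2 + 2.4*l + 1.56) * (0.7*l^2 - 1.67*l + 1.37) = 0.455*l^4 + 0.5945*l^3 - 2.0255*l^2 + 0.6828*l + 2.1372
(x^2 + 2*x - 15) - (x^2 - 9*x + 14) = 11*x - 29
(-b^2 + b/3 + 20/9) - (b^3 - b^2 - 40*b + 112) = -b^3 + 121*b/3 - 988/9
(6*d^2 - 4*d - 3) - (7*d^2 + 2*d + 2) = -d^2 - 6*d - 5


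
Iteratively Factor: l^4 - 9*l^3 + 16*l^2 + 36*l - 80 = (l - 4)*(l^3 - 5*l^2 - 4*l + 20) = (l - 4)*(l - 2)*(l^2 - 3*l - 10) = (l - 4)*(l - 2)*(l + 2)*(l - 5)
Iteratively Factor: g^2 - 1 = (g + 1)*(g - 1)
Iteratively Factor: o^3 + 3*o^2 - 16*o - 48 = (o + 3)*(o^2 - 16) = (o - 4)*(o + 3)*(o + 4)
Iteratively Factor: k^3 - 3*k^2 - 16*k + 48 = (k - 4)*(k^2 + k - 12) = (k - 4)*(k + 4)*(k - 3)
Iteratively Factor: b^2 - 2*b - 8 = (b - 4)*(b + 2)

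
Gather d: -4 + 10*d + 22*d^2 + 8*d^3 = 8*d^3 + 22*d^2 + 10*d - 4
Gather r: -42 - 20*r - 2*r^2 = -2*r^2 - 20*r - 42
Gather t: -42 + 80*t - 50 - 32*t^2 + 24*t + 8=-32*t^2 + 104*t - 84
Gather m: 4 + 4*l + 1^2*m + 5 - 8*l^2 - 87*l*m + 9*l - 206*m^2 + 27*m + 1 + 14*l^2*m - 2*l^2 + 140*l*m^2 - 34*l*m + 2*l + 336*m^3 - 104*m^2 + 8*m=-10*l^2 + 15*l + 336*m^3 + m^2*(140*l - 310) + m*(14*l^2 - 121*l + 36) + 10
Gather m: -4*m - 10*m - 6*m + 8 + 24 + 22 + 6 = 60 - 20*m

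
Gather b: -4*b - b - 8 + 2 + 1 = -5*b - 5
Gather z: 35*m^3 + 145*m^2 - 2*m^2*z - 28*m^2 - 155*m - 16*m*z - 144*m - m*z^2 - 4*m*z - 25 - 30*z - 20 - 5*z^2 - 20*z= 35*m^3 + 117*m^2 - 299*m + z^2*(-m - 5) + z*(-2*m^2 - 20*m - 50) - 45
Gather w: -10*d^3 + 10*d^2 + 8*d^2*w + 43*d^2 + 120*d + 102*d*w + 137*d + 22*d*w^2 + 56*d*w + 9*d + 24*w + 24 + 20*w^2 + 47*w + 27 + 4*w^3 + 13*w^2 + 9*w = -10*d^3 + 53*d^2 + 266*d + 4*w^3 + w^2*(22*d + 33) + w*(8*d^2 + 158*d + 80) + 51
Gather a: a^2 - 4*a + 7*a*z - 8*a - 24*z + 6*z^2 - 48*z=a^2 + a*(7*z - 12) + 6*z^2 - 72*z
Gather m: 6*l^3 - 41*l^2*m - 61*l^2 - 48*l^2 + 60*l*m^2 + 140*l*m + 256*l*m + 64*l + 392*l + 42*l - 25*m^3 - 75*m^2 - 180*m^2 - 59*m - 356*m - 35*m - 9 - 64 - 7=6*l^3 - 109*l^2 + 498*l - 25*m^3 + m^2*(60*l - 255) + m*(-41*l^2 + 396*l - 450) - 80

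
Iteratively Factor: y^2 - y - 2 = (y + 1)*(y - 2)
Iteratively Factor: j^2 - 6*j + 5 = (j - 1)*(j - 5)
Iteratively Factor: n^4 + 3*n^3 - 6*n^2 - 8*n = (n + 1)*(n^3 + 2*n^2 - 8*n) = (n + 1)*(n + 4)*(n^2 - 2*n) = n*(n + 1)*(n + 4)*(n - 2)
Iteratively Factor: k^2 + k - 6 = (k + 3)*(k - 2)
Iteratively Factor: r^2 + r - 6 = (r + 3)*(r - 2)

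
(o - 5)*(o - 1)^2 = o^3 - 7*o^2 + 11*o - 5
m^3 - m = m*(m - 1)*(m + 1)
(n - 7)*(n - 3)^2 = n^3 - 13*n^2 + 51*n - 63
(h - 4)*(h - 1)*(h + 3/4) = h^3 - 17*h^2/4 + h/4 + 3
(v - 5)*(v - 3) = v^2 - 8*v + 15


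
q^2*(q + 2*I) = q^3 + 2*I*q^2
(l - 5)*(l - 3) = l^2 - 8*l + 15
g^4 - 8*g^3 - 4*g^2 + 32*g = g*(g - 8)*(g - 2)*(g + 2)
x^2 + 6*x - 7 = (x - 1)*(x + 7)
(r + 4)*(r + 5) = r^2 + 9*r + 20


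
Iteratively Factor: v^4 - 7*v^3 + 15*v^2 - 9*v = (v - 3)*(v^3 - 4*v^2 + 3*v) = (v - 3)^2*(v^2 - v) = (v - 3)^2*(v - 1)*(v)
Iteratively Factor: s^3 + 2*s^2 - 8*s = (s + 4)*(s^2 - 2*s) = s*(s + 4)*(s - 2)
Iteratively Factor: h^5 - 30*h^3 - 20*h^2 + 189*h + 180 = (h - 5)*(h^4 + 5*h^3 - 5*h^2 - 45*h - 36) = (h - 5)*(h + 3)*(h^3 + 2*h^2 - 11*h - 12) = (h - 5)*(h + 3)*(h + 4)*(h^2 - 2*h - 3) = (h - 5)*(h - 3)*(h + 3)*(h + 4)*(h + 1)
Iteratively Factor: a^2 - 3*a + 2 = (a - 1)*(a - 2)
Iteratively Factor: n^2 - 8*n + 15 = (n - 3)*(n - 5)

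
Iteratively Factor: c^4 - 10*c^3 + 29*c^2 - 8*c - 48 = (c - 4)*(c^3 - 6*c^2 + 5*c + 12) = (c - 4)*(c + 1)*(c^2 - 7*c + 12) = (c - 4)^2*(c + 1)*(c - 3)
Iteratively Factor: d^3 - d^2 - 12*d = (d)*(d^2 - d - 12) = d*(d + 3)*(d - 4)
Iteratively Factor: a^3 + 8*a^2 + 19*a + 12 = (a + 3)*(a^2 + 5*a + 4) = (a + 3)*(a + 4)*(a + 1)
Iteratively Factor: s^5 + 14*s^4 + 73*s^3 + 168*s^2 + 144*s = (s)*(s^4 + 14*s^3 + 73*s^2 + 168*s + 144) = s*(s + 3)*(s^3 + 11*s^2 + 40*s + 48) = s*(s + 3)^2*(s^2 + 8*s + 16) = s*(s + 3)^2*(s + 4)*(s + 4)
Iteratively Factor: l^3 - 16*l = (l + 4)*(l^2 - 4*l) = l*(l + 4)*(l - 4)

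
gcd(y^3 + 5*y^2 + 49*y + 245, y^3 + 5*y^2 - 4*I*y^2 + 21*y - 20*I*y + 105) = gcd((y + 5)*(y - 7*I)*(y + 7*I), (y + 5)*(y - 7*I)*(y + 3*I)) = y^2 + y*(5 - 7*I) - 35*I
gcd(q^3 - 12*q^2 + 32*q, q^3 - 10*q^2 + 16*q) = q^2 - 8*q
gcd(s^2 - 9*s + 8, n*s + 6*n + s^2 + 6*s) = 1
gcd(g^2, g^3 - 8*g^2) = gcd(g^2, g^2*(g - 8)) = g^2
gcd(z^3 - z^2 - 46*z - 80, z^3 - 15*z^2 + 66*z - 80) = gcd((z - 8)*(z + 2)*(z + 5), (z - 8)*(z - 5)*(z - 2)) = z - 8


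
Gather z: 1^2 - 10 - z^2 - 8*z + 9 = -z^2 - 8*z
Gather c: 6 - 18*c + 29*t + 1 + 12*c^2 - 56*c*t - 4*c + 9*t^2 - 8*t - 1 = 12*c^2 + c*(-56*t - 22) + 9*t^2 + 21*t + 6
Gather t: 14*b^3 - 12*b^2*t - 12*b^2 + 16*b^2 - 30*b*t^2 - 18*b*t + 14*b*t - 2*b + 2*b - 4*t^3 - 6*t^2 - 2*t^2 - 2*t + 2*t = 14*b^3 + 4*b^2 - 4*t^3 + t^2*(-30*b - 8) + t*(-12*b^2 - 4*b)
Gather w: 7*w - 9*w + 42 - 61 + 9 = -2*w - 10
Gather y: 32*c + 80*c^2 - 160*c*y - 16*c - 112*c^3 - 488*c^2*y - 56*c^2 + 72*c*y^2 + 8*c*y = -112*c^3 + 24*c^2 + 72*c*y^2 + 16*c + y*(-488*c^2 - 152*c)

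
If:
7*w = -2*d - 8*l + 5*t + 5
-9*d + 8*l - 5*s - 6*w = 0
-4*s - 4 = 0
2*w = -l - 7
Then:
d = -22*w/9 - 17/3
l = -2*w - 7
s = -1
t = -25*w/9 - 217/15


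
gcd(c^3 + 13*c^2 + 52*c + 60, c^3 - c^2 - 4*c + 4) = c + 2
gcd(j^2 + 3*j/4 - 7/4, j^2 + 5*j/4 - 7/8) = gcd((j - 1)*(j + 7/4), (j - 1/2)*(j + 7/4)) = j + 7/4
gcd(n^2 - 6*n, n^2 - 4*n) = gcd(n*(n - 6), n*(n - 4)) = n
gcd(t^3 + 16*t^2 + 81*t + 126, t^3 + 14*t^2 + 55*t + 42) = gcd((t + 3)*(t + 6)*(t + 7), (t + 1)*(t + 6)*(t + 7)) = t^2 + 13*t + 42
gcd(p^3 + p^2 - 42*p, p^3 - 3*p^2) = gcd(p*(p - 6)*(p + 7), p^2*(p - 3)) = p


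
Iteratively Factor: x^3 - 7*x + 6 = (x - 1)*(x^2 + x - 6) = (x - 1)*(x + 3)*(x - 2)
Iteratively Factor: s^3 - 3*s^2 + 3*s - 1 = (s - 1)*(s^2 - 2*s + 1) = (s - 1)^2*(s - 1)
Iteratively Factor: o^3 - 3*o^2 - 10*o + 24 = (o + 3)*(o^2 - 6*o + 8) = (o - 2)*(o + 3)*(o - 4)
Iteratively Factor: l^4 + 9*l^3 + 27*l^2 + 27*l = (l + 3)*(l^3 + 6*l^2 + 9*l) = (l + 3)^2*(l^2 + 3*l) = l*(l + 3)^2*(l + 3)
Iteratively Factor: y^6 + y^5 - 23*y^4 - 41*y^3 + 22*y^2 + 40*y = (y + 4)*(y^5 - 3*y^4 - 11*y^3 + 3*y^2 + 10*y) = (y - 5)*(y + 4)*(y^4 + 2*y^3 - y^2 - 2*y) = (y - 5)*(y - 1)*(y + 4)*(y^3 + 3*y^2 + 2*y) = (y - 5)*(y - 1)*(y + 1)*(y + 4)*(y^2 + 2*y) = y*(y - 5)*(y - 1)*(y + 1)*(y + 4)*(y + 2)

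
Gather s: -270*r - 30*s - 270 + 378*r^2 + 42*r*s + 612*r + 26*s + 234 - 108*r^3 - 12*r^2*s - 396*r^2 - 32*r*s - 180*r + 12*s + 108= -108*r^3 - 18*r^2 + 162*r + s*(-12*r^2 + 10*r + 8) + 72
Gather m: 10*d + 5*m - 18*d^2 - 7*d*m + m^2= -18*d^2 + 10*d + m^2 + m*(5 - 7*d)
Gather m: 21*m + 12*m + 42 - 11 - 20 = 33*m + 11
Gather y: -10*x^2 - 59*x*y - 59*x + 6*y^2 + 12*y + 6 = -10*x^2 - 59*x + 6*y^2 + y*(12 - 59*x) + 6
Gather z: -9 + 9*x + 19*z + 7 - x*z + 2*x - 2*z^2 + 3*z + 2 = 11*x - 2*z^2 + z*(22 - x)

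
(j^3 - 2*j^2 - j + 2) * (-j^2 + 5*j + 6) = -j^5 + 7*j^4 - 3*j^3 - 19*j^2 + 4*j + 12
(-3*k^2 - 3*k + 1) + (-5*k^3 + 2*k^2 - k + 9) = -5*k^3 - k^2 - 4*k + 10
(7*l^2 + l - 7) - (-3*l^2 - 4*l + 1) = 10*l^2 + 5*l - 8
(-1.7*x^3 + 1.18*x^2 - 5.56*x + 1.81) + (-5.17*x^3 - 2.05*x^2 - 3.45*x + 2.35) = -6.87*x^3 - 0.87*x^2 - 9.01*x + 4.16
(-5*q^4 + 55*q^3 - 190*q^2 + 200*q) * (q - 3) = -5*q^5 + 70*q^4 - 355*q^3 + 770*q^2 - 600*q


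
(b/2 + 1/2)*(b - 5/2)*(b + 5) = b^3/2 + 7*b^2/4 - 5*b - 25/4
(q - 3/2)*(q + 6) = q^2 + 9*q/2 - 9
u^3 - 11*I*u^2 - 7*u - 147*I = (u - 7*I)^2*(u + 3*I)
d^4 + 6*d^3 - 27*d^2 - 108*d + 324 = (d - 3)^2*(d + 6)^2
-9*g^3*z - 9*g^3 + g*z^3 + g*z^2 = (-3*g + z)*(3*g + z)*(g*z + g)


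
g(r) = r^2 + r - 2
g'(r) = 2*r + 1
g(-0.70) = -2.21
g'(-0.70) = -0.40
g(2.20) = 5.04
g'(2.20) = 5.40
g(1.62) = 2.24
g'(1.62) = 4.24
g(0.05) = -1.95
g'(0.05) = 1.10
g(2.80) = 8.64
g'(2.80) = 6.60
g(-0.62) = -2.24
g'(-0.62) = -0.24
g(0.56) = -1.13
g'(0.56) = 2.12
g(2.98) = 9.86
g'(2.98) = 6.96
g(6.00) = 40.00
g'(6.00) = 13.00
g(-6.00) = 28.00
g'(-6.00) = -11.00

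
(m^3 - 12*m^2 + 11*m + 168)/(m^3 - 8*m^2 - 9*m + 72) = (m - 7)/(m - 3)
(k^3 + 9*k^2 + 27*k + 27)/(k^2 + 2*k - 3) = (k^2 + 6*k + 9)/(k - 1)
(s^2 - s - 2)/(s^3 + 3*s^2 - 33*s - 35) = (s - 2)/(s^2 + 2*s - 35)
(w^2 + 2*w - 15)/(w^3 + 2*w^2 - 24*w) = (w^2 + 2*w - 15)/(w*(w^2 + 2*w - 24))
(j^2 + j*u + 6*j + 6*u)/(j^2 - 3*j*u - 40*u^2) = (-j^2 - j*u - 6*j - 6*u)/(-j^2 + 3*j*u + 40*u^2)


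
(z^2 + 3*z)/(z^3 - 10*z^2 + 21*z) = (z + 3)/(z^2 - 10*z + 21)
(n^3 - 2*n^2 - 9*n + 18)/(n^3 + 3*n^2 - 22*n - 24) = (n^3 - 2*n^2 - 9*n + 18)/(n^3 + 3*n^2 - 22*n - 24)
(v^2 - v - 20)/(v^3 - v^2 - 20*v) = 1/v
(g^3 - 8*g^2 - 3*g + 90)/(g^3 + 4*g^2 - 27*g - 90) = (g - 6)/(g + 6)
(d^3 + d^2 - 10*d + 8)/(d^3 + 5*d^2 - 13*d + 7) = (d^2 + 2*d - 8)/(d^2 + 6*d - 7)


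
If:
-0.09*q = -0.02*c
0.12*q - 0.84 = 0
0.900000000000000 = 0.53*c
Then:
No Solution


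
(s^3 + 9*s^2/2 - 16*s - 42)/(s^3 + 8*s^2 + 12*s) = (s - 7/2)/s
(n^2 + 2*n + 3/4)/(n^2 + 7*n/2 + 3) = (n + 1/2)/(n + 2)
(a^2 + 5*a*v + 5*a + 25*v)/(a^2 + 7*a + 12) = (a^2 + 5*a*v + 5*a + 25*v)/(a^2 + 7*a + 12)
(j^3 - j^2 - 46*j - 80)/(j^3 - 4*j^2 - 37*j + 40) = (j + 2)/(j - 1)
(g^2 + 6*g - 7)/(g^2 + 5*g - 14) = (g - 1)/(g - 2)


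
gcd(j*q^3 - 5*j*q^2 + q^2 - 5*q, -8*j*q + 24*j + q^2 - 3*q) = 1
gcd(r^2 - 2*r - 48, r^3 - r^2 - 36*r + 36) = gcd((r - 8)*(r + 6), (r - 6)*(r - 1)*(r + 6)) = r + 6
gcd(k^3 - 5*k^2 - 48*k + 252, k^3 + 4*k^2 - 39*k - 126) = k^2 + k - 42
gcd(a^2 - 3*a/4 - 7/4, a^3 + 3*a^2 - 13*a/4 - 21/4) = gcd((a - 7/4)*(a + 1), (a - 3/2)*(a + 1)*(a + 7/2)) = a + 1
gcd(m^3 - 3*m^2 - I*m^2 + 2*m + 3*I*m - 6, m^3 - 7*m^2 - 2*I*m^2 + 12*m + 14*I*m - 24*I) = m^2 + m*(-3 - 2*I) + 6*I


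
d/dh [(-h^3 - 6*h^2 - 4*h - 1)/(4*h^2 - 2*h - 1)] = (-4*h^4 + 4*h^3 + 31*h^2 + 20*h + 2)/(16*h^4 - 16*h^3 - 4*h^2 + 4*h + 1)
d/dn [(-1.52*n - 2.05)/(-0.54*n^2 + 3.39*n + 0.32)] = (-0.8208*n^2 - 2.214*n + 6.4631)/(0.2916*n^4 - 3.6612*n^3 + 11.1465*n^2 + 2.1696*n + 0.1024)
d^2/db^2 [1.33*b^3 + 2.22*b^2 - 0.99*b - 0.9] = 7.98*b + 4.44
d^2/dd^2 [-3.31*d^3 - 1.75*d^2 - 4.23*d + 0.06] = -19.86*d - 3.5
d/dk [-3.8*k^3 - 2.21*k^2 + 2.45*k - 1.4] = -11.4*k^2 - 4.42*k + 2.45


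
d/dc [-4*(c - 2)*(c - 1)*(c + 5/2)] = -12*c^2 + 4*c + 22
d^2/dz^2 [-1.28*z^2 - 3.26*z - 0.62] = -2.56000000000000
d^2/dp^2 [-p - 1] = 0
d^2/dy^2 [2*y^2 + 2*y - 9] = 4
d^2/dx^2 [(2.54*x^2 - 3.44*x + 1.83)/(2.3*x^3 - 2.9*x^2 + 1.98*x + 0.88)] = (26.8732*x^6 - 109.1856*x^5 + 184.43424*x^4 - 264.63096*x^3 + 264.78792*x^2 - 137.94396*x + 39.610648)/(12.167*x^9 - 46.023*x^8 + 89.4516*x^7 - 89.663*x^6 + 41.78856*x^5 + 12.14004*x^4 - 17.212008*x^3 + 3.612576*x^2 + 4.599936*x + 0.681472)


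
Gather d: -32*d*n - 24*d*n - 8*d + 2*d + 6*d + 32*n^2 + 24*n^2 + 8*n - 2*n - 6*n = -56*d*n + 56*n^2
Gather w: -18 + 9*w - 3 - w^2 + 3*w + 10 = -w^2 + 12*w - 11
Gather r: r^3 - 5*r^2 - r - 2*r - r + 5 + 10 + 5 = r^3 - 5*r^2 - 4*r + 20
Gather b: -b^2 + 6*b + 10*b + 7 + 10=-b^2 + 16*b + 17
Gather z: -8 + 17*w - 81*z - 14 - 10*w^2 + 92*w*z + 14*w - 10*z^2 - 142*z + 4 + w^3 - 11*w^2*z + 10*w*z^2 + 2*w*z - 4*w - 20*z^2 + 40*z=w^3 - 10*w^2 + 27*w + z^2*(10*w - 30) + z*(-11*w^2 + 94*w - 183) - 18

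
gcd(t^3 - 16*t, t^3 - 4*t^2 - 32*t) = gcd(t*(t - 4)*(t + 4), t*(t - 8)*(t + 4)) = t^2 + 4*t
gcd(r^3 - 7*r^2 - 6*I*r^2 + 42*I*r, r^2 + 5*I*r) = r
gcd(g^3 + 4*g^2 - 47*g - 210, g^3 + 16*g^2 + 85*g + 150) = g^2 + 11*g + 30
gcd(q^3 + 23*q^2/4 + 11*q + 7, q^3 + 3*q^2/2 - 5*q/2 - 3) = q + 2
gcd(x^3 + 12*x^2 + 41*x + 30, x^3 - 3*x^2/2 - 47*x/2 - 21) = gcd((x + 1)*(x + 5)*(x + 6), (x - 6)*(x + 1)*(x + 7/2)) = x + 1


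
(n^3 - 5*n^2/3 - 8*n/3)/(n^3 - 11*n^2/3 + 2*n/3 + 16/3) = n/(n - 2)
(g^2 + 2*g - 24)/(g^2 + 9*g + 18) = (g - 4)/(g + 3)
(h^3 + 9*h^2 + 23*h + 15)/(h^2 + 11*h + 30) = (h^2 + 4*h + 3)/(h + 6)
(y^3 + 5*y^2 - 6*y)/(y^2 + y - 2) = y*(y + 6)/(y + 2)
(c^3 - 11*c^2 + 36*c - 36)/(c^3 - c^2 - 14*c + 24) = (c - 6)/(c + 4)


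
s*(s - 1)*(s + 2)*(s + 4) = s^4 + 5*s^3 + 2*s^2 - 8*s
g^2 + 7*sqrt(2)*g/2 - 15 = (g - 3*sqrt(2)/2)*(g + 5*sqrt(2))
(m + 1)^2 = m^2 + 2*m + 1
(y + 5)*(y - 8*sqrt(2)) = y^2 - 8*sqrt(2)*y + 5*y - 40*sqrt(2)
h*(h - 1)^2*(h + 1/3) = h^4 - 5*h^3/3 + h^2/3 + h/3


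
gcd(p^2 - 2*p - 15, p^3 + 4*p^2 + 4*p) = 1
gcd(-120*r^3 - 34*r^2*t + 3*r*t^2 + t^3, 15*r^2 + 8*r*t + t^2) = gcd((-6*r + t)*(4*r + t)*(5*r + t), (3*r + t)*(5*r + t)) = 5*r + t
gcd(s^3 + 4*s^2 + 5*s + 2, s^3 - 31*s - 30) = s + 1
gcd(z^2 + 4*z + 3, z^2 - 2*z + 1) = 1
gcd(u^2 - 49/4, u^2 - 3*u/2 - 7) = u - 7/2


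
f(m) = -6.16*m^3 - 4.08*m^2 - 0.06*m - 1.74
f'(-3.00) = -141.90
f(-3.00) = 128.04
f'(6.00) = -714.30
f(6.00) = -1479.54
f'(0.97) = -25.36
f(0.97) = -11.26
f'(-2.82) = -124.01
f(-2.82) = 104.13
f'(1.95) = -86.24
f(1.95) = -63.05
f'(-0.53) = -0.93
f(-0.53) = -1.94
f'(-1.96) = -55.06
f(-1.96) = 29.09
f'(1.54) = -56.45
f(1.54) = -34.01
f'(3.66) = -277.48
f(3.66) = -358.63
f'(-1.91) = -51.89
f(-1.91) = 26.41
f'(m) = -18.48*m^2 - 8.16*m - 0.06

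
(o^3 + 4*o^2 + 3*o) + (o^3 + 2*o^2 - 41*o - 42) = 2*o^3 + 6*o^2 - 38*o - 42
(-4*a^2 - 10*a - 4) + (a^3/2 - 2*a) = a^3/2 - 4*a^2 - 12*a - 4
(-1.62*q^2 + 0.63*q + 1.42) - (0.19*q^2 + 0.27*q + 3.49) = -1.81*q^2 + 0.36*q - 2.07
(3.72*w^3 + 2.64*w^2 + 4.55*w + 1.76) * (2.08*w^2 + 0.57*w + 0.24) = 7.7376*w^5 + 7.6116*w^4 + 11.8616*w^3 + 6.8879*w^2 + 2.0952*w + 0.4224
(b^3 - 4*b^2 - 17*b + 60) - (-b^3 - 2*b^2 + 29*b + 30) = 2*b^3 - 2*b^2 - 46*b + 30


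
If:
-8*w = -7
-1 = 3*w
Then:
No Solution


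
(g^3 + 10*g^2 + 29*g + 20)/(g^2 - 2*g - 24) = (g^2 + 6*g + 5)/(g - 6)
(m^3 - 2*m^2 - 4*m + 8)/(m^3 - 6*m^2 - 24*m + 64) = (m^2 - 4)/(m^2 - 4*m - 32)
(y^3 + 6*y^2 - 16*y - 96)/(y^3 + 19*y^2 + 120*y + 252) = (y^2 - 16)/(y^2 + 13*y + 42)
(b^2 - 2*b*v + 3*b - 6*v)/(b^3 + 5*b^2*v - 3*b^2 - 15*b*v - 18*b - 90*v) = (b - 2*v)/(b^2 + 5*b*v - 6*b - 30*v)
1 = 1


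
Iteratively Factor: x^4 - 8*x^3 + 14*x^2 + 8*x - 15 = (x + 1)*(x^3 - 9*x^2 + 23*x - 15) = (x - 5)*(x + 1)*(x^2 - 4*x + 3) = (x - 5)*(x - 3)*(x + 1)*(x - 1)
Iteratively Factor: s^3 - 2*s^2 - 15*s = (s)*(s^2 - 2*s - 15) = s*(s + 3)*(s - 5)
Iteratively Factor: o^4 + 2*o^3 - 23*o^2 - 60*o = (o + 4)*(o^3 - 2*o^2 - 15*o) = (o - 5)*(o + 4)*(o^2 + 3*o) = o*(o - 5)*(o + 4)*(o + 3)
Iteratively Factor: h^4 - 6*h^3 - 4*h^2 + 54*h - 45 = (h - 3)*(h^3 - 3*h^2 - 13*h + 15) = (h - 5)*(h - 3)*(h^2 + 2*h - 3) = (h - 5)*(h - 3)*(h + 3)*(h - 1)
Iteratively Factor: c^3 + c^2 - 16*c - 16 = (c - 4)*(c^2 + 5*c + 4) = (c - 4)*(c + 1)*(c + 4)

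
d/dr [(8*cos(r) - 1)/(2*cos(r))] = -sin(r)/(2*cos(r)^2)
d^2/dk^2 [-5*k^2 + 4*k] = -10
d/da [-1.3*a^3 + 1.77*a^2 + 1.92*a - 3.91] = -3.9*a^2 + 3.54*a + 1.92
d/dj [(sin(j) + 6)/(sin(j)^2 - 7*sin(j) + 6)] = (-12*sin(j) + cos(j)^2 + 47)*cos(j)/(sin(j)^2 - 7*sin(j) + 6)^2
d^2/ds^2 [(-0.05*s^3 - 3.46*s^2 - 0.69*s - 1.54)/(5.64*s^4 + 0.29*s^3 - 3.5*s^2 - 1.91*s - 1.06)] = (-3.18096*s^9 - 660.367296*s^8 - 303.260544*s^7 - 1142.617656*s^6 - 448.799592*s^5 - 2.88674400000002*s^4 + 22.572216*s^3 - 144.685848*s^2 - 49.587456*s - 4.790712)/(179.406144*s^12 + 27.674352*s^11 - 332.577828*s^10 - 216.592219*s^9 + 86.488446*s^8 + 225.993591*s^7 + 155.761714*s^6 + 7.949211*s^5 - 54.725934*s^4 - 48.506939*s^3 - 23.398758*s^2 - 6.438228*s - 1.191016)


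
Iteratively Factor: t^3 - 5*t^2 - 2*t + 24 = (t + 2)*(t^2 - 7*t + 12) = (t - 4)*(t + 2)*(t - 3)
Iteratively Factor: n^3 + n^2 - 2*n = (n - 1)*(n^2 + 2*n) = (n - 1)*(n + 2)*(n)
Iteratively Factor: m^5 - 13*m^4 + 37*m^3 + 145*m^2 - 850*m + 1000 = (m - 5)*(m^4 - 8*m^3 - 3*m^2 + 130*m - 200) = (m - 5)^2*(m^3 - 3*m^2 - 18*m + 40) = (m - 5)^3*(m^2 + 2*m - 8) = (m - 5)^3*(m - 2)*(m + 4)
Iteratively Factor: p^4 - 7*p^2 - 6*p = (p + 2)*(p^3 - 2*p^2 - 3*p) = (p - 3)*(p + 2)*(p^2 + p) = p*(p - 3)*(p + 2)*(p + 1)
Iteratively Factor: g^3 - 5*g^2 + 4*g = (g)*(g^2 - 5*g + 4) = g*(g - 1)*(g - 4)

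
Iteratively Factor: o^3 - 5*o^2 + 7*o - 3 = (o - 3)*(o^2 - 2*o + 1) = (o - 3)*(o - 1)*(o - 1)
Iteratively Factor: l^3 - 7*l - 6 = (l - 3)*(l^2 + 3*l + 2) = (l - 3)*(l + 1)*(l + 2)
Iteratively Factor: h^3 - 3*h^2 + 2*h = (h)*(h^2 - 3*h + 2) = h*(h - 1)*(h - 2)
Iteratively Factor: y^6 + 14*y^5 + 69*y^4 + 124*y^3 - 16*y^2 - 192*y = (y + 4)*(y^5 + 10*y^4 + 29*y^3 + 8*y^2 - 48*y) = (y - 1)*(y + 4)*(y^4 + 11*y^3 + 40*y^2 + 48*y) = (y - 1)*(y + 3)*(y + 4)*(y^3 + 8*y^2 + 16*y) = y*(y - 1)*(y + 3)*(y + 4)*(y^2 + 8*y + 16) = y*(y - 1)*(y + 3)*(y + 4)^2*(y + 4)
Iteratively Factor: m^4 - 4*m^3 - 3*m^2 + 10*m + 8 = (m - 2)*(m^3 - 2*m^2 - 7*m - 4) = (m - 4)*(m - 2)*(m^2 + 2*m + 1) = (m - 4)*(m - 2)*(m + 1)*(m + 1)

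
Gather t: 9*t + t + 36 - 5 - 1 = 10*t + 30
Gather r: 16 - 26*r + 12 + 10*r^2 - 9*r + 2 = 10*r^2 - 35*r + 30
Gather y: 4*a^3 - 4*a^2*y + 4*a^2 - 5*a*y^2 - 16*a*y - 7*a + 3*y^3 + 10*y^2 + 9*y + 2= 4*a^3 + 4*a^2 - 7*a + 3*y^3 + y^2*(10 - 5*a) + y*(-4*a^2 - 16*a + 9) + 2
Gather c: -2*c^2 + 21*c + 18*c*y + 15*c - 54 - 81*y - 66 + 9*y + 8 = -2*c^2 + c*(18*y + 36) - 72*y - 112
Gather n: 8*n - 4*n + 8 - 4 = 4*n + 4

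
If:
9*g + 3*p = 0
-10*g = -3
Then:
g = 3/10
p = -9/10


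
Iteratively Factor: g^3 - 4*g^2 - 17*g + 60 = (g - 5)*(g^2 + g - 12) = (g - 5)*(g + 4)*(g - 3)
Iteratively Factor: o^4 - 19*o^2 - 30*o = (o + 2)*(o^3 - 2*o^2 - 15*o) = (o - 5)*(o + 2)*(o^2 + 3*o) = o*(o - 5)*(o + 2)*(o + 3)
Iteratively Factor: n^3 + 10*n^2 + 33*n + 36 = (n + 3)*(n^2 + 7*n + 12) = (n + 3)^2*(n + 4)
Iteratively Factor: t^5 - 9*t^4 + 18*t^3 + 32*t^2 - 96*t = (t + 2)*(t^4 - 11*t^3 + 40*t^2 - 48*t) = t*(t + 2)*(t^3 - 11*t^2 + 40*t - 48) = t*(t - 3)*(t + 2)*(t^2 - 8*t + 16) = t*(t - 4)*(t - 3)*(t + 2)*(t - 4)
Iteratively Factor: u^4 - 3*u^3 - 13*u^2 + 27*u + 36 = (u + 3)*(u^3 - 6*u^2 + 5*u + 12) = (u - 4)*(u + 3)*(u^2 - 2*u - 3) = (u - 4)*(u - 3)*(u + 3)*(u + 1)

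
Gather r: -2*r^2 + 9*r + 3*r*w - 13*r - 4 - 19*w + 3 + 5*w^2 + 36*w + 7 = -2*r^2 + r*(3*w - 4) + 5*w^2 + 17*w + 6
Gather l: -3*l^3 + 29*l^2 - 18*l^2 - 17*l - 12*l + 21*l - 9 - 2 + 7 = -3*l^3 + 11*l^2 - 8*l - 4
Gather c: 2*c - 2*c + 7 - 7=0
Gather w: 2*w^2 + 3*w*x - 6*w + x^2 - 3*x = 2*w^2 + w*(3*x - 6) + x^2 - 3*x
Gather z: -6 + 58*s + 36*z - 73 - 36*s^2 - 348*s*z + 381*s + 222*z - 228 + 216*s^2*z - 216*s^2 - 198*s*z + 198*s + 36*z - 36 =-252*s^2 + 637*s + z*(216*s^2 - 546*s + 294) - 343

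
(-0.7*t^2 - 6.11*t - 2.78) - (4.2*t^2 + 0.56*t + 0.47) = -4.9*t^2 - 6.67*t - 3.25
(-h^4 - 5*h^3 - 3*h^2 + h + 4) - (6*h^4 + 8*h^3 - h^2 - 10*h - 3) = -7*h^4 - 13*h^3 - 2*h^2 + 11*h + 7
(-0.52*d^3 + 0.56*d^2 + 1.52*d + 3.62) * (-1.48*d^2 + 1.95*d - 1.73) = 0.7696*d^5 - 1.8428*d^4 - 0.258*d^3 - 3.3624*d^2 + 4.4294*d - 6.2626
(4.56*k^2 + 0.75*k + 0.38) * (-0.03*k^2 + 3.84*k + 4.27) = -0.1368*k^4 + 17.4879*k^3 + 22.3398*k^2 + 4.6617*k + 1.6226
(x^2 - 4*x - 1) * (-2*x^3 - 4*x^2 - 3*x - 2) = -2*x^5 + 4*x^4 + 15*x^3 + 14*x^2 + 11*x + 2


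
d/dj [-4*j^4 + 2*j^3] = j^2*(6 - 16*j)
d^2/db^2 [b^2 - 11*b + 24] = 2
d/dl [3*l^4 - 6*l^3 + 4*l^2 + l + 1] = 12*l^3 - 18*l^2 + 8*l + 1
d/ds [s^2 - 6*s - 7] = 2*s - 6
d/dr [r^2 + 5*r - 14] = 2*r + 5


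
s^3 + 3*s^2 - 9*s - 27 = (s - 3)*(s + 3)^2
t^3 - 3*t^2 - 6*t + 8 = (t - 4)*(t - 1)*(t + 2)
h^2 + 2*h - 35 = (h - 5)*(h + 7)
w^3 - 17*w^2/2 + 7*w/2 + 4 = (w - 8)*(w - 1)*(w + 1/2)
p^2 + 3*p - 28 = (p - 4)*(p + 7)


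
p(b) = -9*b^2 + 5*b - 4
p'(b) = 5 - 18*b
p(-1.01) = -18.23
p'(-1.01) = 23.18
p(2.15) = -34.85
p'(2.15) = -33.70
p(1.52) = -17.19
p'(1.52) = -22.36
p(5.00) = -204.00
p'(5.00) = -85.00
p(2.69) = -55.67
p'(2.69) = -43.42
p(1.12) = -9.69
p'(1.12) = -15.16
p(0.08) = -3.66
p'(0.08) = 3.56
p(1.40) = -14.64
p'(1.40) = -20.20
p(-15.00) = -2104.00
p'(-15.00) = 275.00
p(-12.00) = -1360.00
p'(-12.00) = 221.00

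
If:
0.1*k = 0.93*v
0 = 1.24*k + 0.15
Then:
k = -0.12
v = -0.01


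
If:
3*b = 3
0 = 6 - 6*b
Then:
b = 1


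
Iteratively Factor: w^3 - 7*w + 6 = (w + 3)*(w^2 - 3*w + 2) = (w - 2)*(w + 3)*(w - 1)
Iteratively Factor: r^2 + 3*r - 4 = (r + 4)*(r - 1)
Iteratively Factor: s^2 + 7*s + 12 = (s + 4)*(s + 3)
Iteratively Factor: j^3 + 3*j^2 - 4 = (j + 2)*(j^2 + j - 2) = (j - 1)*(j + 2)*(j + 2)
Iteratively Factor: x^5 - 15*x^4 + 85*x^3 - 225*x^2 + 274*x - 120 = (x - 4)*(x^4 - 11*x^3 + 41*x^2 - 61*x + 30) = (x - 4)*(x - 3)*(x^3 - 8*x^2 + 17*x - 10) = (x - 4)*(x - 3)*(x - 2)*(x^2 - 6*x + 5) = (x - 4)*(x - 3)*(x - 2)*(x - 1)*(x - 5)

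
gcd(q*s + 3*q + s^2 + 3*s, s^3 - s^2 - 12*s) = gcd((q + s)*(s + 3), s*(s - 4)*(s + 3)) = s + 3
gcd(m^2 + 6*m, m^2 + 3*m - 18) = m + 6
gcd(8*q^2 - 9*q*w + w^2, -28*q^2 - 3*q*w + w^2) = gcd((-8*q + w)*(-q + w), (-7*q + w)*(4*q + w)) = 1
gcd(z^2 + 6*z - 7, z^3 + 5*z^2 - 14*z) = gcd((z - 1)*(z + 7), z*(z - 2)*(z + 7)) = z + 7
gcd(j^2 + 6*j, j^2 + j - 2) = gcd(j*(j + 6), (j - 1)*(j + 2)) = 1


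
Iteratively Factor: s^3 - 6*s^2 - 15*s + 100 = (s - 5)*(s^2 - s - 20) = (s - 5)*(s + 4)*(s - 5)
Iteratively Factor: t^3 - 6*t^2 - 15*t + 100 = (t - 5)*(t^2 - t - 20) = (t - 5)*(t + 4)*(t - 5)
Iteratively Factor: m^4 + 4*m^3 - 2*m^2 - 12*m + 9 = (m + 3)*(m^3 + m^2 - 5*m + 3) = (m + 3)^2*(m^2 - 2*m + 1) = (m - 1)*(m + 3)^2*(m - 1)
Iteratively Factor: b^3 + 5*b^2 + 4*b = (b + 4)*(b^2 + b) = b*(b + 4)*(b + 1)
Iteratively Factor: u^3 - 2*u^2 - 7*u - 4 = (u - 4)*(u^2 + 2*u + 1) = (u - 4)*(u + 1)*(u + 1)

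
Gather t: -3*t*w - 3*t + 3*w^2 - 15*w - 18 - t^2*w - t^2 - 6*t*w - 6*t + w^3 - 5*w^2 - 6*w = t^2*(-w - 1) + t*(-9*w - 9) + w^3 - 2*w^2 - 21*w - 18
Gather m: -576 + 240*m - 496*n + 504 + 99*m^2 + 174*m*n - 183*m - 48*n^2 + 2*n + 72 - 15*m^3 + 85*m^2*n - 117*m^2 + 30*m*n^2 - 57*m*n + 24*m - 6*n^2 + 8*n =-15*m^3 + m^2*(85*n - 18) + m*(30*n^2 + 117*n + 81) - 54*n^2 - 486*n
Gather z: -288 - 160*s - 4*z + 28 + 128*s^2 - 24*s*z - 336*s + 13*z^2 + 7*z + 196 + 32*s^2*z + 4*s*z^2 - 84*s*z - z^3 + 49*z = 128*s^2 - 496*s - z^3 + z^2*(4*s + 13) + z*(32*s^2 - 108*s + 52) - 64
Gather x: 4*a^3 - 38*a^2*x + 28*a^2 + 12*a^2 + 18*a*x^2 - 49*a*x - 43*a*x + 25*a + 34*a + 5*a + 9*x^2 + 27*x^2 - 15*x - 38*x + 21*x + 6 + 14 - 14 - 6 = 4*a^3 + 40*a^2 + 64*a + x^2*(18*a + 36) + x*(-38*a^2 - 92*a - 32)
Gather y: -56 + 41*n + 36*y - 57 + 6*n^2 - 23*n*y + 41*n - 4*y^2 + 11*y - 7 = 6*n^2 + 82*n - 4*y^2 + y*(47 - 23*n) - 120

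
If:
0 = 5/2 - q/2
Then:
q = 5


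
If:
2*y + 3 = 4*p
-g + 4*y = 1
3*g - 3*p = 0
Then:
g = 1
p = 1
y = 1/2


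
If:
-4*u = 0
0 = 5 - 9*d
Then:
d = 5/9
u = 0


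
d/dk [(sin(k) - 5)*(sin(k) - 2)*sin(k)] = (3*sin(k)^2 - 14*sin(k) + 10)*cos(k)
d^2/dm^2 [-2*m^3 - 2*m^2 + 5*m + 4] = -12*m - 4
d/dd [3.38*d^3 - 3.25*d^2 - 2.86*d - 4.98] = 10.14*d^2 - 6.5*d - 2.86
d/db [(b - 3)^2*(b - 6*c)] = 3*(b - 3)*(b - 4*c - 1)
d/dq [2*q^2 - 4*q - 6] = 4*q - 4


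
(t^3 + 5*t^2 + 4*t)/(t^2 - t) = (t^2 + 5*t + 4)/(t - 1)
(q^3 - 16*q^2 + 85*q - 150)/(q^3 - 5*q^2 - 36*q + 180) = (q - 5)/(q + 6)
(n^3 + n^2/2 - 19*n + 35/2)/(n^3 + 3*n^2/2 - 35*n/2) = (n - 1)/n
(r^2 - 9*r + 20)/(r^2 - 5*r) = (r - 4)/r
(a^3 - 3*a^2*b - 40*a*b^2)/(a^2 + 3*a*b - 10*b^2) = a*(a - 8*b)/(a - 2*b)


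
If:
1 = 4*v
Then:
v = 1/4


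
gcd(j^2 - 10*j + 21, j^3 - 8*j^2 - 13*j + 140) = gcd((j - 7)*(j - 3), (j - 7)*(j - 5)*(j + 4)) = j - 7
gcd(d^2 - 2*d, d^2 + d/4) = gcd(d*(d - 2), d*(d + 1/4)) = d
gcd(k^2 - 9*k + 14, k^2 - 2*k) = k - 2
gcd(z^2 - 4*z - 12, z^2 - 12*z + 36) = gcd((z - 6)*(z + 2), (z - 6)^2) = z - 6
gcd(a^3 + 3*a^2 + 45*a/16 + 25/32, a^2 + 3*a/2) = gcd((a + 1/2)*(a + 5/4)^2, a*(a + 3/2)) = 1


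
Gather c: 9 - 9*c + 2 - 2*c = 11 - 11*c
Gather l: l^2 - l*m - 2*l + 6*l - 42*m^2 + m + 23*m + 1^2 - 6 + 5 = l^2 + l*(4 - m) - 42*m^2 + 24*m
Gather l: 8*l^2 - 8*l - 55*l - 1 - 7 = 8*l^2 - 63*l - 8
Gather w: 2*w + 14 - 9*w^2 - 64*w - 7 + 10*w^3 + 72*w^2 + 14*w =10*w^3 + 63*w^2 - 48*w + 7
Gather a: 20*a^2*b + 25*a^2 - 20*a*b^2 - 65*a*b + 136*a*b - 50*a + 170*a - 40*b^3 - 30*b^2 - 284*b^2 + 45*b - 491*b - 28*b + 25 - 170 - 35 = a^2*(20*b + 25) + a*(-20*b^2 + 71*b + 120) - 40*b^3 - 314*b^2 - 474*b - 180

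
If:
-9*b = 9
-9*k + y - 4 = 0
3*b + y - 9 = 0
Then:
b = -1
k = 8/9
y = 12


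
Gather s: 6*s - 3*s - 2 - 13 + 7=3*s - 8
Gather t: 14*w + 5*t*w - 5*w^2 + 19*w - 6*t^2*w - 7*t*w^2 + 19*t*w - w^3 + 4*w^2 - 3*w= -6*t^2*w + t*(-7*w^2 + 24*w) - w^3 - w^2 + 30*w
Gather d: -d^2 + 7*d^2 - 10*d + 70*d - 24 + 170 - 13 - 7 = 6*d^2 + 60*d + 126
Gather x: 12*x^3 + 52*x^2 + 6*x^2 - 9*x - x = 12*x^3 + 58*x^2 - 10*x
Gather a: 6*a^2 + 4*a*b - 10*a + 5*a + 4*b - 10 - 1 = 6*a^2 + a*(4*b - 5) + 4*b - 11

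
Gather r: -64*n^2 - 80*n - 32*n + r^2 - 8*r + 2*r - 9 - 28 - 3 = -64*n^2 - 112*n + r^2 - 6*r - 40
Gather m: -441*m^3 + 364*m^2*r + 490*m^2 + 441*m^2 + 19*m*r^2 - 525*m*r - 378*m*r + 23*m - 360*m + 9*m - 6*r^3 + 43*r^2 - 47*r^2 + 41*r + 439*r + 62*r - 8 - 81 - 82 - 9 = -441*m^3 + m^2*(364*r + 931) + m*(19*r^2 - 903*r - 328) - 6*r^3 - 4*r^2 + 542*r - 180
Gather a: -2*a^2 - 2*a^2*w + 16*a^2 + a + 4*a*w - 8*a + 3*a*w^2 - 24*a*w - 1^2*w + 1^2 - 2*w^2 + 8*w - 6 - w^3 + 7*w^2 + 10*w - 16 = a^2*(14 - 2*w) + a*(3*w^2 - 20*w - 7) - w^3 + 5*w^2 + 17*w - 21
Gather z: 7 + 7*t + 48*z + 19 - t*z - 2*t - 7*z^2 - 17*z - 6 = 5*t - 7*z^2 + z*(31 - t) + 20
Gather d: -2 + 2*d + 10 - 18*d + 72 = 80 - 16*d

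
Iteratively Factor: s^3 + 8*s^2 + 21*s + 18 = (s + 3)*(s^2 + 5*s + 6) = (s + 3)^2*(s + 2)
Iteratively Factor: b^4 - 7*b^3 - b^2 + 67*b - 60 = (b + 3)*(b^3 - 10*b^2 + 29*b - 20) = (b - 1)*(b + 3)*(b^2 - 9*b + 20) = (b - 4)*(b - 1)*(b + 3)*(b - 5)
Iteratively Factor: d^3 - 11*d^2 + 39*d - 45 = (d - 3)*(d^2 - 8*d + 15) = (d - 3)^2*(d - 5)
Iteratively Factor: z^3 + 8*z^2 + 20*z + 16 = (z + 2)*(z^2 + 6*z + 8) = (z + 2)^2*(z + 4)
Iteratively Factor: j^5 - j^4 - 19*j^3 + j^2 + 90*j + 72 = (j - 3)*(j^4 + 2*j^3 - 13*j^2 - 38*j - 24) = (j - 3)*(j + 2)*(j^3 - 13*j - 12) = (j - 4)*(j - 3)*(j + 2)*(j^2 + 4*j + 3) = (j - 4)*(j - 3)*(j + 2)*(j + 3)*(j + 1)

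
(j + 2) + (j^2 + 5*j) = j^2 + 6*j + 2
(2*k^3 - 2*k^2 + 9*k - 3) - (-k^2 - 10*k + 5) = 2*k^3 - k^2 + 19*k - 8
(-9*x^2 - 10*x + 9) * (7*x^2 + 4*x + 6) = -63*x^4 - 106*x^3 - 31*x^2 - 24*x + 54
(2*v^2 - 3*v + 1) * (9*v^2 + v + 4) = 18*v^4 - 25*v^3 + 14*v^2 - 11*v + 4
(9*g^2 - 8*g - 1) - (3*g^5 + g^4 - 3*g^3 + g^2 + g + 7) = -3*g^5 - g^4 + 3*g^3 + 8*g^2 - 9*g - 8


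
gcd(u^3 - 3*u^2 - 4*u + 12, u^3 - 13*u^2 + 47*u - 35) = 1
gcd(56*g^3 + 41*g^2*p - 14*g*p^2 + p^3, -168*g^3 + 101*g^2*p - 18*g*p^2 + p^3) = 56*g^2 - 15*g*p + p^2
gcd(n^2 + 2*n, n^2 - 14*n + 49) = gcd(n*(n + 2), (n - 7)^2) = 1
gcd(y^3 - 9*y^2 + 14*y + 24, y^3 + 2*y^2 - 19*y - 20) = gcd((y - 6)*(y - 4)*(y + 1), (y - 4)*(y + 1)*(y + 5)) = y^2 - 3*y - 4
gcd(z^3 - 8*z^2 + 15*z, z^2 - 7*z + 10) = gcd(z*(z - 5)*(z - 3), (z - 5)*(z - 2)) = z - 5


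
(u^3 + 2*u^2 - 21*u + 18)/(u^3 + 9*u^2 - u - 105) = (u^2 + 5*u - 6)/(u^2 + 12*u + 35)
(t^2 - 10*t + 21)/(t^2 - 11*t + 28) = (t - 3)/(t - 4)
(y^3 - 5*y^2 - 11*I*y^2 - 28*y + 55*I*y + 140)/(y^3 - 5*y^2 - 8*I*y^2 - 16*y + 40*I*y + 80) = (y - 7*I)/(y - 4*I)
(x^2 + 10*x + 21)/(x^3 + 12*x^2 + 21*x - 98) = (x + 3)/(x^2 + 5*x - 14)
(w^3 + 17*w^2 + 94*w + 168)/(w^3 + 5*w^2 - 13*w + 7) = (w^2 + 10*w + 24)/(w^2 - 2*w + 1)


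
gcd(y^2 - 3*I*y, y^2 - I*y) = y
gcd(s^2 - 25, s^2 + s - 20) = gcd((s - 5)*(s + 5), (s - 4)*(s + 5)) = s + 5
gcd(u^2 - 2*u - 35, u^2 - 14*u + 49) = u - 7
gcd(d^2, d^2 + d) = d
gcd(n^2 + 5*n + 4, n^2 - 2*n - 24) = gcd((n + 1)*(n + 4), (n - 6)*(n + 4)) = n + 4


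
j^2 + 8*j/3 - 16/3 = (j - 4/3)*(j + 4)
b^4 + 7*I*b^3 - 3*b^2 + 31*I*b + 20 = (b - I)^2*(b + 4*I)*(b + 5*I)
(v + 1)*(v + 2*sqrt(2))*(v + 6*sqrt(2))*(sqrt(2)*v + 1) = sqrt(2)*v^4 + sqrt(2)*v^3 + 17*v^3 + 17*v^2 + 32*sqrt(2)*v^2 + 24*v + 32*sqrt(2)*v + 24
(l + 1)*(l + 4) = l^2 + 5*l + 4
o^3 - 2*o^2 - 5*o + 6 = (o - 3)*(o - 1)*(o + 2)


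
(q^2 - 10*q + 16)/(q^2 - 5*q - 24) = (q - 2)/(q + 3)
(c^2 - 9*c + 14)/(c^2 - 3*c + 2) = (c - 7)/(c - 1)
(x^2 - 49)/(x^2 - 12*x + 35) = (x + 7)/(x - 5)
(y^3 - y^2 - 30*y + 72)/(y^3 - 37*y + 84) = (y + 6)/(y + 7)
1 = 1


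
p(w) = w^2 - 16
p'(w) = 2*w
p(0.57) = -15.68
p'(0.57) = 1.14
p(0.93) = -15.14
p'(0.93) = 1.86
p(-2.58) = -9.34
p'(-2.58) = -5.16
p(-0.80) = -15.36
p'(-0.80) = -1.60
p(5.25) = 11.56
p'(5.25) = 10.50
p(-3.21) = -5.70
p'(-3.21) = -6.42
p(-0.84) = -15.29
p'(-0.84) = -1.68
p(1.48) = -13.81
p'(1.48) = 2.96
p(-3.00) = -7.00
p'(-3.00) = -6.00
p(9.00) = 65.00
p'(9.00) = 18.00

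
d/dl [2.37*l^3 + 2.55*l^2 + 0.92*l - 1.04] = 7.11*l^2 + 5.1*l + 0.92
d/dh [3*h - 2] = 3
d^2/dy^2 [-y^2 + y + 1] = -2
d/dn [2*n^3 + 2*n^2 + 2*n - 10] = 6*n^2 + 4*n + 2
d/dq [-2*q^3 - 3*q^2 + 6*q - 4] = -6*q^2 - 6*q + 6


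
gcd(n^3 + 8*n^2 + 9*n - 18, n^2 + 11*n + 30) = n + 6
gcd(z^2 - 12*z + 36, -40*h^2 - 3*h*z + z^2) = 1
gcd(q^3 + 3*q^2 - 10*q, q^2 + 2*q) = q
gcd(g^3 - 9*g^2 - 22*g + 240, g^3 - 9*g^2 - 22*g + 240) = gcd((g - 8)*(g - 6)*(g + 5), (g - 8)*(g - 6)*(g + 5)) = g^3 - 9*g^2 - 22*g + 240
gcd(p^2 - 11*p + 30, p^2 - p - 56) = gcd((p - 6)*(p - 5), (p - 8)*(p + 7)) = 1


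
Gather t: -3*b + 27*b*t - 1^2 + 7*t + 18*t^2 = -3*b + 18*t^2 + t*(27*b + 7) - 1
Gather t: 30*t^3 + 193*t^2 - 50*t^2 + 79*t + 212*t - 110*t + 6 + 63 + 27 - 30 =30*t^3 + 143*t^2 + 181*t + 66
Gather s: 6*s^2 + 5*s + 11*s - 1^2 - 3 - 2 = 6*s^2 + 16*s - 6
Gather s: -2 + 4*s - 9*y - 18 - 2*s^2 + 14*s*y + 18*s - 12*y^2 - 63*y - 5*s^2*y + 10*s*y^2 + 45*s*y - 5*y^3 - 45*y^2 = s^2*(-5*y - 2) + s*(10*y^2 + 59*y + 22) - 5*y^3 - 57*y^2 - 72*y - 20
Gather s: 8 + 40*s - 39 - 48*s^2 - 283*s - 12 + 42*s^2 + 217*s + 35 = -6*s^2 - 26*s - 8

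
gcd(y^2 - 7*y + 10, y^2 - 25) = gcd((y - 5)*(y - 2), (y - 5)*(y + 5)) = y - 5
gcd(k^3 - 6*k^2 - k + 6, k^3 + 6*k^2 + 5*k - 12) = k - 1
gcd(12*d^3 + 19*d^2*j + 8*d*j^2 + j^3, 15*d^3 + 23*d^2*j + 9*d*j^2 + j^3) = 3*d^2 + 4*d*j + j^2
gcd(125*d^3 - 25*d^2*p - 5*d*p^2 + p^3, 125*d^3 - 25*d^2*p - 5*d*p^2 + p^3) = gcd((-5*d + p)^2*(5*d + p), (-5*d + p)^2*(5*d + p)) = 125*d^3 - 25*d^2*p - 5*d*p^2 + p^3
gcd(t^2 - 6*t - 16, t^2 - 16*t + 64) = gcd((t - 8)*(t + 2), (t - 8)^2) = t - 8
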